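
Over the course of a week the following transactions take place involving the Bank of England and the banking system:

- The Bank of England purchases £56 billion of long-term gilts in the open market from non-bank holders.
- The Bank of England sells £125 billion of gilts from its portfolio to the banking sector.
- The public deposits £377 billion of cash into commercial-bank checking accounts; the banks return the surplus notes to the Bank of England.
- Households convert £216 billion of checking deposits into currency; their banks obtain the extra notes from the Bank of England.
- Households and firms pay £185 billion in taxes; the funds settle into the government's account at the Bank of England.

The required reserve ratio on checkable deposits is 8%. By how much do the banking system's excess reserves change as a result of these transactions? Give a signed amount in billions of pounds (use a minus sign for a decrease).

Asset purchase (from non-banks) £56 billion: reserves +£56B, deposits +£56B.
OMO sale (to banks) £125 billion: reserves −£125B, deposits 0.
Currency deposit £377 billion: reserves +£377B, deposits +£377B.
Currency withdrawal £216 billion: reserves −£216B, deposits −£216B.
Government account inflow £185 billion: reserves −£185B, deposits −£185B.
Totals: Δreserves = −£93B, Δdeposits = +£32B.
Δrequired reserves = 8% × +£32B = +£2.56B.
Δexcess reserves = Δreserves − Δrequired = −£93B − (+£2.56B) = -£95.56 billion.

-£95.56 billion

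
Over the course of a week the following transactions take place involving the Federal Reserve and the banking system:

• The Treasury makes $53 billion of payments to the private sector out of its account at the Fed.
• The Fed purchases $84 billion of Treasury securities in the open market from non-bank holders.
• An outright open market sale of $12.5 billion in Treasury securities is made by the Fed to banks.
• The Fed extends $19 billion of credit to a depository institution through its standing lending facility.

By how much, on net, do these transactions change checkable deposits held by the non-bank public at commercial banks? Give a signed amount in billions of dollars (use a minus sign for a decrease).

+$137 billion

Fed balance sheet:
  Assets:      Securities +$71.5B, Loans to banks +$19B
  Liabilities: Bank reserves +$143.5B, Government deposits −$53B
Commercial banking system:
  Assets:      Reserves at CB +$143.5B, Securities +$12.5B
  Liabilities: Checkable deposits +$137B, Borrowings from CB +$19B
So the change in checkable deposits held by the non-bank public at commercial banks is +$137 billion.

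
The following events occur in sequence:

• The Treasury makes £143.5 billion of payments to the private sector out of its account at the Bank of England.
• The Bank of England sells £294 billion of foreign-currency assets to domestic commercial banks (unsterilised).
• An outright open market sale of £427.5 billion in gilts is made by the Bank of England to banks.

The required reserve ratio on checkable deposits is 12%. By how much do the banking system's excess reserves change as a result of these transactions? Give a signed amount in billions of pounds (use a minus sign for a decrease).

-£595.22 billion

Government spending £143.5 billion: reserves +£143.5B, deposits +£143.5B.
FX sale £294 billion: reserves −£294B, deposits 0.
OMO sale (to banks) £427.5 billion: reserves −£427.5B, deposits 0.
Totals: Δreserves = −£578B, Δdeposits = +£143.5B.
Δrequired reserves = 12% × +£143.5B = +£17.22B.
Δexcess reserves = Δreserves − Δrequired = −£578B − (+£17.22B) = -£595.22 billion.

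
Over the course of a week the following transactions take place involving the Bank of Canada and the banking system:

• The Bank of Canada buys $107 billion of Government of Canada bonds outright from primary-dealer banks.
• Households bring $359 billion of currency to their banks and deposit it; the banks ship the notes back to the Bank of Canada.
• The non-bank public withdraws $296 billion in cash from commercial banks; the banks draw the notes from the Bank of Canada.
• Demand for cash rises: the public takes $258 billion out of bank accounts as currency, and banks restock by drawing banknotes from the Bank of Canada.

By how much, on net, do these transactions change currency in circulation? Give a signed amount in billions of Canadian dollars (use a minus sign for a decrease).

+$195 billion

Bank of Canada balance sheet:
  Assets:      Securities +$107B
  Liabilities: Bank reserves −$88B, Currency in circulation +$195B
Commercial banking system:
  Assets:      Reserves at CB −$88B, Securities −$107B
  Liabilities: Checkable deposits −$195B
So the change in currency in circulation is +$195 billion.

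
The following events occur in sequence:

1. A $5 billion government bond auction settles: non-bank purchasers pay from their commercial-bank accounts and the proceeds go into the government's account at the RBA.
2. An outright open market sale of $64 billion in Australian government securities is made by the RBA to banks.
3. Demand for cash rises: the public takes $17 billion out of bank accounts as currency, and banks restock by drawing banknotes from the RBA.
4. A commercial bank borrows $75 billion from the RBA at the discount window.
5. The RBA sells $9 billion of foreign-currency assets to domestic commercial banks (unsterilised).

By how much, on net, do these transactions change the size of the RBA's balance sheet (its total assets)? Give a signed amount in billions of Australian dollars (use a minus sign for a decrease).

RBA balance sheet:
  Assets:      Securities −$64B, Loans to banks +$75B, Foreign assets −$9B
  Liabilities: Bank reserves −$20B, Currency in circulation +$17B, Government deposits +$5B
Commercial banking system:
  Assets:      Reserves at CB −$20B, Securities +$64B, Foreign assets +$9B
  Liabilities: Checkable deposits −$22B, Borrowings from CB +$75B
Change in total RBA assets = +$2 billion.

+$2 billion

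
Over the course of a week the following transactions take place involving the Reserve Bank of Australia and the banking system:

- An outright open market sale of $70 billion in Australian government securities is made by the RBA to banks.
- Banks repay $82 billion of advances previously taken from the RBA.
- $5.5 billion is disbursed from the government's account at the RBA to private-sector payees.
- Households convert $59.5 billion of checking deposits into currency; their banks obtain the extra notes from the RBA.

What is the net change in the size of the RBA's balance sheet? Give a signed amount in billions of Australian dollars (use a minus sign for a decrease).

-$152 billion

RBA balance sheet:
  Assets:      Securities −$70B, Loans to banks −$82B
  Liabilities: Bank reserves −$206B, Currency in circulation +$59.5B, Government deposits −$5.5B
Commercial banking system:
  Assets:      Reserves at CB −$206B, Securities +$70B
  Liabilities: Checkable deposits −$54B, Borrowings from CB −$82B
Change in total RBA assets = -$152 billion.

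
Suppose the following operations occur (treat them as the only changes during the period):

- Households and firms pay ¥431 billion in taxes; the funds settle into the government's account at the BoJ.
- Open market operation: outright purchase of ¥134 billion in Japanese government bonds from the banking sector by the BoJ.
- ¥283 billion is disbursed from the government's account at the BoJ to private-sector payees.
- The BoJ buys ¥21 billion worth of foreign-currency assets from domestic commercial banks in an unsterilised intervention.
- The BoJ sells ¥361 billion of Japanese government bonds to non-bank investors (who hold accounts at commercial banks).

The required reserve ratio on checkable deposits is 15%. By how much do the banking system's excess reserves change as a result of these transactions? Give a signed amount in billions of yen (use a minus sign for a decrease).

Government account inflow ¥431 billion: reserves −¥431B, deposits −¥431B.
OMO purchase (from banks) ¥134 billion: reserves +¥134B, deposits 0.
Government spending ¥283 billion: reserves +¥283B, deposits +¥283B.
FX purchase ¥21 billion: reserves +¥21B, deposits 0.
Asset sale (to non-banks) ¥361 billion: reserves −¥361B, deposits −¥361B.
Totals: Δreserves = −¥354B, Δdeposits = −¥509B.
Δrequired reserves = 15% × −¥509B = −¥76.35B.
Δexcess reserves = Δreserves − Δrequired = −¥354B − (−¥76.35B) = -¥277.65 billion.

-¥277.65 billion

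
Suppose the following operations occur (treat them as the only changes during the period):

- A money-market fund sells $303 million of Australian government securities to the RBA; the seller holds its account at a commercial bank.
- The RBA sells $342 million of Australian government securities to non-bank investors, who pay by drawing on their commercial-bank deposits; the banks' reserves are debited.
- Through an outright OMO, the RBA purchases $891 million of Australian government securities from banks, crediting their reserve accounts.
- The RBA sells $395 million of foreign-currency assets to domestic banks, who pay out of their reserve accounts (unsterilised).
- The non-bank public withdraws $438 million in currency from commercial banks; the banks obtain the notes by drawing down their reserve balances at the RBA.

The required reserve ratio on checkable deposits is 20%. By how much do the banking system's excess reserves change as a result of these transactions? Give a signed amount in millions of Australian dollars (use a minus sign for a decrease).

+$114.4 million

Asset purchase (from non-banks) $303 million: reserves +$303M, deposits +$303M.
Asset sale (to non-banks) $342 million: reserves −$342M, deposits −$342M.
OMO purchase (from banks) $891 million: reserves +$891M, deposits 0.
FX sale $395 million: reserves −$395M, deposits 0.
Currency withdrawal $438 million: reserves −$438M, deposits −$438M.
Totals: Δreserves = +$19M, Δdeposits = −$477M.
Δrequired reserves = 20% × −$477M = −$95.4M.
Δexcess reserves = Δreserves − Δrequired = +$19M − (−$95.4M) = +$114.4 million.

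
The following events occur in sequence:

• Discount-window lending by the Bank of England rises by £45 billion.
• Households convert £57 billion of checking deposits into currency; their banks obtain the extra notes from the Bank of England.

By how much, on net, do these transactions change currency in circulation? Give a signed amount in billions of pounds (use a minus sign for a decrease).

Discount-window loan £45 billion: no currency enters or leaves circulation → 0.
Currency withdrawal £57 billion: notes leave the central bank → +£57B.
Net: 0 + 57 = +£57 billion.

+£57 billion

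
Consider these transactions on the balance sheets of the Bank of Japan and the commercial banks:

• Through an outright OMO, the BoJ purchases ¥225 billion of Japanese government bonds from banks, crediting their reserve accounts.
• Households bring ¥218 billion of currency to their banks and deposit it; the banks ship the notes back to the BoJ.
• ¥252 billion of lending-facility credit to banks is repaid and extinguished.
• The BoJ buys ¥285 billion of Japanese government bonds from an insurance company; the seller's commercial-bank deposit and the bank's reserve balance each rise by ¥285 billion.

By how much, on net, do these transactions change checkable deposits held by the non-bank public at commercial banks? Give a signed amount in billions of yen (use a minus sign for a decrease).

OMO purchase (from banks) ¥225 billion: the counterparty is a bank, so public deposits are unchanged → 0.
Currency deposit ¥218 billion: non-bank counterparties' bank balances rise → +¥218B.
Discount-window repayment ¥252 billion: the counterparty is a bank, so public deposits are unchanged → 0.
Asset purchase (from non-banks) ¥285 billion: non-bank counterparties' bank balances rise → +¥285B.
Net: 0 + 218 + 0 + 285 = +¥503 billion.

+¥503 billion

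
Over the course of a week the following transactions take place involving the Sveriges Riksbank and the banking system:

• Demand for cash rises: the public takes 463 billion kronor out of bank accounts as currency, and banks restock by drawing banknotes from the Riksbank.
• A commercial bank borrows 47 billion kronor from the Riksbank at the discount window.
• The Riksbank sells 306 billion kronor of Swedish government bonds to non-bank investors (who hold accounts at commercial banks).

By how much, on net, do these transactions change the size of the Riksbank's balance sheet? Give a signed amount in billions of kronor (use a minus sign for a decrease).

Riksbank balance sheet:
  Assets:      Securities −306B, Loans to banks +47B
  Liabilities: Bank reserves −722B, Currency in circulation +463B
Commercial banking system:
  Assets:      Reserves at CB −722B
  Liabilities: Checkable deposits −769B, Borrowings from CB +47B
Change in total Riksbank assets = -259 billion.

-259 billion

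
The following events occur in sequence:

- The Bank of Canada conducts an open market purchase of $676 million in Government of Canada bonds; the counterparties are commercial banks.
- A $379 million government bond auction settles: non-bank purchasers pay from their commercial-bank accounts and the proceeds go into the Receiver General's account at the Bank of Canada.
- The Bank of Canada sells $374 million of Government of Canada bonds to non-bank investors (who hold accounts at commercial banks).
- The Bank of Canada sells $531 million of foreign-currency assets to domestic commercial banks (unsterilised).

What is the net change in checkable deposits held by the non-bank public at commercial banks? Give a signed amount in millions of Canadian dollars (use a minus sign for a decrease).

-$753 million

OMO purchase (from banks) $676 million: the counterparty is a bank, so public deposits are unchanged → 0.
Government account inflow $379 million: non-bank counterparties' bank balances fall → −$379M.
Asset sale (to non-banks) $374 million: non-bank counterparties' bank balances fall → −$374M.
FX sale $531 million: the counterparty is a bank, so public deposits are unchanged → 0.
Net: 0 − 379 − 374 + 0 = -$753 million.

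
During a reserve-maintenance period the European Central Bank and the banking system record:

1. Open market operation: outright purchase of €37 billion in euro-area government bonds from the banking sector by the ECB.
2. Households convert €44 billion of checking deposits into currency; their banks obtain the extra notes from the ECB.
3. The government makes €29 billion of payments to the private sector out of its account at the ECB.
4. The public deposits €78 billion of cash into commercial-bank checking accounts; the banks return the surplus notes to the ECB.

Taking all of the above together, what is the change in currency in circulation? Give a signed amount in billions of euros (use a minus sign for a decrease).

ECB balance sheet:
  Assets:      Securities +€37B
  Liabilities: Bank reserves +€100B, Currency in circulation −€34B, Government deposits −€29B
Commercial banking system:
  Assets:      Reserves at CB +€100B, Securities −€37B
  Liabilities: Checkable deposits +€63B
So the change in currency in circulation is -€34 billion.

-€34 billion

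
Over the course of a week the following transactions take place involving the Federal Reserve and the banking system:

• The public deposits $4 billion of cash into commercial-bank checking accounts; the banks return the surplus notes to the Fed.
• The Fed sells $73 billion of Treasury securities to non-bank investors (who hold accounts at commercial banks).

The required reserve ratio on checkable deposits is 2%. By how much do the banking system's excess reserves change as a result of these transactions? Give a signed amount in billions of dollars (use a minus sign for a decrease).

-$67.62 billion

Currency deposit $4 billion: reserves +$4B, deposits +$4B.
Asset sale (to non-banks) $73 billion: reserves −$73B, deposits −$73B.
Totals: Δreserves = −$69B, Δdeposits = −$69B.
Δrequired reserves = 2% × −$69B = −$1.38B.
Δexcess reserves = Δreserves − Δrequired = −$69B − (−$1.38B) = -$67.62 billion.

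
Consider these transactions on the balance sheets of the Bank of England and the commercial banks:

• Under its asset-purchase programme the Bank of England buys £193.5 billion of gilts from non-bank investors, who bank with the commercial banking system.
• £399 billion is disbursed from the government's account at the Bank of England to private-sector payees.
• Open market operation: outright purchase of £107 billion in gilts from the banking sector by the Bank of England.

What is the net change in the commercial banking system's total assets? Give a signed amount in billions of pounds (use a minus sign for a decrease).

Asset purchase (from non-banks) £193.5 billion: bank balance sheets expand → +£193.5B.
Government spending £399 billion: bank balance sheets expand → +£399B.
OMO purchase (from banks) £107 billion: just an asset swap on bank balance sheets → 0.
Net: 193.5 + 399 + 0 = +£592.5 billion.

+£592.5 billion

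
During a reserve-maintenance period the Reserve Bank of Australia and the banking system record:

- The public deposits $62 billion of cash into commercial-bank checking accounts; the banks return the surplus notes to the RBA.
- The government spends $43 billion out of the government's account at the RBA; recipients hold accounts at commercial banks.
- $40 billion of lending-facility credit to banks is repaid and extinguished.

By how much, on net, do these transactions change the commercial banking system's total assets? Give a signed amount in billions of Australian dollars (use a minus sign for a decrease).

+$65 billion

Currency deposit $62 billion: bank balance sheets expand → +$62B.
Government spending $43 billion: bank balance sheets expand → +$43B.
Discount-window repayment $40 billion: bank balance sheets shrink → −$40B.
Net: 62 + 43 − 40 = +$65 billion.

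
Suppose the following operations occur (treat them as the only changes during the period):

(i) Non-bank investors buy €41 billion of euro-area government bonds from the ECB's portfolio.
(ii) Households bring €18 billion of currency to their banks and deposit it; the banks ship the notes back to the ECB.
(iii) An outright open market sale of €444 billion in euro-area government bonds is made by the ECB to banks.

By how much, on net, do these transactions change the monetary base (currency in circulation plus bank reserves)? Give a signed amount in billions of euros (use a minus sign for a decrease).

ECB balance sheet:
  Assets:      Securities −€485B
  Liabilities: Bank reserves −€467B, Currency in circulation −€18B
Monetary base = currency + reserves: −€18B + (−€467B) = -€485 billion.

-€485 billion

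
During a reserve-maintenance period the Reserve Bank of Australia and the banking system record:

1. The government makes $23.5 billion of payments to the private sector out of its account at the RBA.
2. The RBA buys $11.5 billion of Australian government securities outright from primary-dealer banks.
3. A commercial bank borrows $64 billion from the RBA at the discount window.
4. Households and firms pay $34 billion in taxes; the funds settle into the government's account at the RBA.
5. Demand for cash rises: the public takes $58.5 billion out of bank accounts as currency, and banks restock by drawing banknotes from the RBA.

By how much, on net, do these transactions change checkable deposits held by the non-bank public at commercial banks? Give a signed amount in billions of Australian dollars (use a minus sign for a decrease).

-$69 billion

RBA balance sheet:
  Assets:      Securities +$11.5B, Loans to banks +$64B
  Liabilities: Bank reserves +$6.5B, Currency in circulation +$58.5B, Government deposits +$10.5B
Commercial banking system:
  Assets:      Reserves at CB +$6.5B, Securities −$11.5B
  Liabilities: Checkable deposits −$69B, Borrowings from CB +$64B
So the change in checkable deposits held by the non-bank public at commercial banks is -$69 billion.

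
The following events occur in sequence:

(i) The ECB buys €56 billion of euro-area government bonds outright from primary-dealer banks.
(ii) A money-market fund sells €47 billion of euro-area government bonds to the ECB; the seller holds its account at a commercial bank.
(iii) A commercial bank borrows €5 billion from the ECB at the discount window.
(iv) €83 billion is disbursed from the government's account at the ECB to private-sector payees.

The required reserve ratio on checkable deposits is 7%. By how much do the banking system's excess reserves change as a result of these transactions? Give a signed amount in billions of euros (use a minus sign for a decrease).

+€181.9 billion

OMO purchase (from banks) €56 billion: reserves +€56B, deposits 0.
Asset purchase (from non-banks) €47 billion: reserves +€47B, deposits +€47B.
Discount-window loan €5 billion: reserves +€5B, deposits 0.
Government spending €83 billion: reserves +€83B, deposits +€83B.
Totals: Δreserves = +€191B, Δdeposits = +€130B.
Δrequired reserves = 7% × +€130B = +€9.1B.
Δexcess reserves = Δreserves − Δrequired = +€191B − (+€9.1B) = +€181.9 billion.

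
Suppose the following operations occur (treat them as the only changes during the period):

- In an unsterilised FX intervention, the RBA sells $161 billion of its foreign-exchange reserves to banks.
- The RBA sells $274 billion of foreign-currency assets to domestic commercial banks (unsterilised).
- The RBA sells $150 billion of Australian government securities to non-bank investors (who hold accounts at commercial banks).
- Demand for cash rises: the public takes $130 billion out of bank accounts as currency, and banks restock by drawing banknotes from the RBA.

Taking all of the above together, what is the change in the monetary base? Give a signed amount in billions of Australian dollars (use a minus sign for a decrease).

FX sale $161 billion: RBA balance sheet contracts → −$161B.
FX sale $274 billion: RBA balance sheet contracts → −$274B.
Asset sale (to non-banks) $150 billion: RBA balance sheet contracts → −$150B.
Currency withdrawal $130 billion: just a shift between currency and reserves — both are base money → 0.
Net: −161 − 274 − 150 + 0 = -$585 billion.

-$585 billion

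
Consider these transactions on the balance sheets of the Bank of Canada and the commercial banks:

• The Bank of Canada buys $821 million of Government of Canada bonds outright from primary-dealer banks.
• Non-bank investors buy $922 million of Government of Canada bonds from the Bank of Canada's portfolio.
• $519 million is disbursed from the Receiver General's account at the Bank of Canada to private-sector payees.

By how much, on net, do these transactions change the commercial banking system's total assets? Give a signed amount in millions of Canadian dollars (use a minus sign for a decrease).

-$403 million

OMO purchase (from banks) $821 million: just an asset swap on bank balance sheets → 0.
Asset sale (to non-banks) $922 million: bank balance sheets shrink → −$922M.
Government spending $519 million: bank balance sheets expand → +$519M.
Net: 0 − 922 + 519 = -$403 million.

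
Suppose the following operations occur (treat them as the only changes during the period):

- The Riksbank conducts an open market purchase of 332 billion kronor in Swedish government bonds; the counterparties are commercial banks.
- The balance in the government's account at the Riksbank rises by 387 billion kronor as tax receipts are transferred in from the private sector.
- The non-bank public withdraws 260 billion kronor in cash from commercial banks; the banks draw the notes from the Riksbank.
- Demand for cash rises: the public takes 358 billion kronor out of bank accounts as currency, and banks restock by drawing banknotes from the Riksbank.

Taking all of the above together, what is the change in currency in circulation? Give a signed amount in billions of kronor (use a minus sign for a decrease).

OMO purchase (from banks) 332 billion kronor: no currency enters or leaves circulation → 0.
Government account inflow 387 billion kronor: no currency enters or leaves circulation → 0.
Currency withdrawal 260 billion kronor: notes leave the central bank → +260B.
Currency withdrawal 358 billion kronor: notes leave the central bank → +358B.
Net: 0 + 0 + 260 + 358 = +618 billion.

+618 billion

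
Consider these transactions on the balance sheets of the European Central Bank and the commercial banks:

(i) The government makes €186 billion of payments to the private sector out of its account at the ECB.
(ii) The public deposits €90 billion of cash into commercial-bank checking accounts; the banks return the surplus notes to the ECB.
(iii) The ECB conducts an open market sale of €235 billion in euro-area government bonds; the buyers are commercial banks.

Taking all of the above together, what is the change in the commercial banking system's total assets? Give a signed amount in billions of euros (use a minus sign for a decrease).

+€276 billion

ECB balance sheet:
  Assets:      Securities −€235B
  Liabilities: Bank reserves +€41B, Currency in circulation −€90B, Government deposits −€186B
Commercial banking system:
  Assets:      Reserves at CB +€41B, Securities +€235B
  Liabilities: Checkable deposits +€276B
Change in total bank assets = +€276 billion.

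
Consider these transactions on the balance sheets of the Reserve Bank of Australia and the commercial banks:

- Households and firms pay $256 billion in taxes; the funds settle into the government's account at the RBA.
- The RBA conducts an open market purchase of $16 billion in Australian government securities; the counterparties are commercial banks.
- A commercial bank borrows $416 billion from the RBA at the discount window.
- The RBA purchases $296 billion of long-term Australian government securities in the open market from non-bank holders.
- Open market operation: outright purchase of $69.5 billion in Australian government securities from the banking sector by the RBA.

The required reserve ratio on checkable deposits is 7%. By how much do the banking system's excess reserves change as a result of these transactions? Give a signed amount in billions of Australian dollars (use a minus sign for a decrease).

Government account inflow $256 billion: reserves −$256B, deposits −$256B.
OMO purchase (from banks) $16 billion: reserves +$16B, deposits 0.
Discount-window loan $416 billion: reserves +$416B, deposits 0.
Asset purchase (from non-banks) $296 billion: reserves +$296B, deposits +$296B.
OMO purchase (from banks) $69.5 billion: reserves +$69.5B, deposits 0.
Totals: Δreserves = +$541.5B, Δdeposits = +$40B.
Δrequired reserves = 7% × +$40B = +$2.8B.
Δexcess reserves = Δreserves − Δrequired = +$541.5B − (+$2.8B) = +$538.7 billion.

+$538.7 billion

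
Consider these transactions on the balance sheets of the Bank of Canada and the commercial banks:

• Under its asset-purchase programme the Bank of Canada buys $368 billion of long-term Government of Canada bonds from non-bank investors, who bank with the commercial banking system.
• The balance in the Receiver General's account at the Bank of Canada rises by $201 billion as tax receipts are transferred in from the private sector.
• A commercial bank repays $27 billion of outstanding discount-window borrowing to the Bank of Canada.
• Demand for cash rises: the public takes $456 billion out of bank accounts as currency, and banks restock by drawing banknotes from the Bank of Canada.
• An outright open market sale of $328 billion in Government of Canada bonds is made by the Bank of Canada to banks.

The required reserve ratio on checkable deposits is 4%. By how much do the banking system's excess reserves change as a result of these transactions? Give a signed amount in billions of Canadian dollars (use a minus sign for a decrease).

-$632.44 billion

Asset purchase (from non-banks) $368 billion: reserves +$368B, deposits +$368B.
Government account inflow $201 billion: reserves −$201B, deposits −$201B.
Discount-window repayment $27 billion: reserves −$27B, deposits 0.
Currency withdrawal $456 billion: reserves −$456B, deposits −$456B.
OMO sale (to banks) $328 billion: reserves −$328B, deposits 0.
Totals: Δreserves = −$644B, Δdeposits = −$289B.
Δrequired reserves = 4% × −$289B = −$11.56B.
Δexcess reserves = Δreserves − Δrequired = −$644B − (−$11.56B) = -$632.44 billion.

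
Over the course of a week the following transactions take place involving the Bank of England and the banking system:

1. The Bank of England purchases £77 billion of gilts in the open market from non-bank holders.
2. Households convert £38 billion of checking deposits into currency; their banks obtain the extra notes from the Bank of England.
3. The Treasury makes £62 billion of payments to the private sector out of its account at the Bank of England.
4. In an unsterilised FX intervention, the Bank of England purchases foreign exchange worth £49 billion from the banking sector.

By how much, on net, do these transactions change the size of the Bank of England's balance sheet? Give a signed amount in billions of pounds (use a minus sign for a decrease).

Asset purchase (from non-banks) £77 billion: a Bank of England asset is acquired → +£77B.
Currency withdrawal £38 billion: only the composition of liabilities changes → 0.
Government spending £62 billion: only the composition of liabilities changes → 0.
FX purchase £49 billion: a Bank of England asset is acquired → +£49B.
Net: 77 + 0 + 0 + 49 = +£126 billion.

+£126 billion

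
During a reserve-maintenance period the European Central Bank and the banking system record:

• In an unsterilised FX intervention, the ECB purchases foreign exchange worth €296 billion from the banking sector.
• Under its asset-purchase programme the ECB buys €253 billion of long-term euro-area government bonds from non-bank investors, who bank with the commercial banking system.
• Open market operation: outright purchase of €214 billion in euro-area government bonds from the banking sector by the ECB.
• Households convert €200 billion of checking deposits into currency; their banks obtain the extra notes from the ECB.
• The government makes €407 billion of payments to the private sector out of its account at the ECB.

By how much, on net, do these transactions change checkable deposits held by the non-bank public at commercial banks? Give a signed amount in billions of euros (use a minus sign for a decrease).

+€460 billion

ECB balance sheet:
  Assets:      Securities +€467B, Foreign assets +€296B
  Liabilities: Bank reserves +€970B, Currency in circulation +€200B, Government deposits −€407B
Commercial banking system:
  Assets:      Reserves at CB +€970B, Securities −€214B, Foreign assets −€296B
  Liabilities: Checkable deposits +€460B
So the change in checkable deposits held by the non-bank public at commercial banks is +€460 billion.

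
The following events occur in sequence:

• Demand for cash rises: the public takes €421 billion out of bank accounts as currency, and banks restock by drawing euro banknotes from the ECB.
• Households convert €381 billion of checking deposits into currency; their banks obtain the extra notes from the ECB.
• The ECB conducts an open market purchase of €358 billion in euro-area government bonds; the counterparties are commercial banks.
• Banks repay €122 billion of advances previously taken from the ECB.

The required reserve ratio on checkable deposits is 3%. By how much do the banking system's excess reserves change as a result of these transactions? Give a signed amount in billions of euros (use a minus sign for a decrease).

Currency withdrawal €421 billion: reserves −€421B, deposits −€421B.
Currency withdrawal €381 billion: reserves −€381B, deposits −€381B.
OMO purchase (from banks) €358 billion: reserves +€358B, deposits 0.
Discount-window repayment €122 billion: reserves −€122B, deposits 0.
Totals: Δreserves = −€566B, Δdeposits = −€802B.
Δrequired reserves = 3% × −€802B = −€24.06B.
Δexcess reserves = Δreserves − Δrequired = −€566B − (−€24.06B) = -€541.94 billion.

-€541.94 billion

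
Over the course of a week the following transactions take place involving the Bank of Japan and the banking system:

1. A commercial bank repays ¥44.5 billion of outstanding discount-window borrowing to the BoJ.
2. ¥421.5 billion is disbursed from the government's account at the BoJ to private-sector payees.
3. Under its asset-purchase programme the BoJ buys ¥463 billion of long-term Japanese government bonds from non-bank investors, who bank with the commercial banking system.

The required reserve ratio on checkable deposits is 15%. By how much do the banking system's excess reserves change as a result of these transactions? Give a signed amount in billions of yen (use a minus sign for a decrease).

+¥707.325 billion

Discount-window repayment ¥44.5 billion: reserves −¥44.5B, deposits 0.
Government spending ¥421.5 billion: reserves +¥421.5B, deposits +¥421.5B.
Asset purchase (from non-banks) ¥463 billion: reserves +¥463B, deposits +¥463B.
Totals: Δreserves = +¥840B, Δdeposits = +¥884.5B.
Δrequired reserves = 15% × +¥884.5B = +¥132.675B.
Δexcess reserves = Δreserves − Δrequired = +¥840B − (+¥132.675B) = +¥707.325 billion.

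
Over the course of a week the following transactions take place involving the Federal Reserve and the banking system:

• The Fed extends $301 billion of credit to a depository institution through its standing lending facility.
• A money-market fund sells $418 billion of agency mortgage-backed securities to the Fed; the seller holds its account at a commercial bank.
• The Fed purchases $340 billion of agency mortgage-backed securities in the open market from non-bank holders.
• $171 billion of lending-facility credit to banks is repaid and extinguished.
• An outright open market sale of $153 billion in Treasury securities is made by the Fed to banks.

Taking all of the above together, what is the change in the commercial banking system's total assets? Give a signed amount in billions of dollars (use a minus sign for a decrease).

+$888 billion

Fed balance sheet:
  Assets:      Securities +$605B, Loans to banks +$130B
  Liabilities: Bank reserves +$735B
Commercial banking system:
  Assets:      Reserves at CB +$735B, Securities +$153B
  Liabilities: Checkable deposits +$758B, Borrowings from CB +$130B
Change in total bank assets = +$888 billion.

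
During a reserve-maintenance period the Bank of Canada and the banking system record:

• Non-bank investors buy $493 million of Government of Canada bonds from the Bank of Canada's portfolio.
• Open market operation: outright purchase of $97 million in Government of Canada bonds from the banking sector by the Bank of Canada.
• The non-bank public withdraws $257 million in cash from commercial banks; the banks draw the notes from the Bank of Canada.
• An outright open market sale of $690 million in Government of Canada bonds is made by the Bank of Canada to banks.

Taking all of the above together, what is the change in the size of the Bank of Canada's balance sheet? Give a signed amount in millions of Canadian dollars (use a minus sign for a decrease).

-$1086 million

Asset sale (to non-banks) $493 million: a Bank of Canada asset is shed → −$493M.
OMO purchase (from banks) $97 million: a Bank of Canada asset is acquired → +$97M.
Currency withdrawal $257 million: only the composition of liabilities changes → 0.
OMO sale (to banks) $690 million: a Bank of Canada asset is shed → −$690M.
Net: −493 + 97 + 0 − 690 = -$1086 million.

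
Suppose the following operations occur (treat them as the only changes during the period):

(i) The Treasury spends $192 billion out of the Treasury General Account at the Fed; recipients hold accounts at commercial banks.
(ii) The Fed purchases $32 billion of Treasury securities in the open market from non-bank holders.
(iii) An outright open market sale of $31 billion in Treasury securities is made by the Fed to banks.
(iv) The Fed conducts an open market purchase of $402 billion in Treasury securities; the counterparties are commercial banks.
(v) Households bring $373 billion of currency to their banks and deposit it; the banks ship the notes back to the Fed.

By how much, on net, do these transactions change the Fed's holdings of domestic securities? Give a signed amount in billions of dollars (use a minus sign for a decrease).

Government spending $192 billion: the Fed's securities portfolio is untouched → 0.
Asset purchase (from non-banks) $32 billion: securities added to the Fed's portfolio → +$32B.
OMO sale (to banks) $31 billion: securities removed from the Fed's portfolio → −$31B.
OMO purchase (from banks) $402 billion: securities added to the Fed's portfolio → +$402B.
Currency deposit $373 billion: the Fed's securities portfolio is untouched → 0.
Net: 0 + 32 − 31 + 402 + 0 = +$403 billion.

+$403 billion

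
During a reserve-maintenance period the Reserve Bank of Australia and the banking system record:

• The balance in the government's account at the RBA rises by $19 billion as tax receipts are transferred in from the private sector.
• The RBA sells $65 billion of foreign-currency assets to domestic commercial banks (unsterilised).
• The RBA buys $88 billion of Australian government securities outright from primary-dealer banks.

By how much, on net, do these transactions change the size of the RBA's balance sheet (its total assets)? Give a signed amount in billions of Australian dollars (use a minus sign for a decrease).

+$23 billion

RBA balance sheet:
  Assets:      Securities +$88B, Foreign assets −$65B
  Liabilities: Bank reserves +$4B, Government deposits +$19B
Commercial banking system:
  Assets:      Reserves at CB +$4B, Securities −$88B, Foreign assets +$65B
  Liabilities: Checkable deposits −$19B
Change in total RBA assets = +$23 billion.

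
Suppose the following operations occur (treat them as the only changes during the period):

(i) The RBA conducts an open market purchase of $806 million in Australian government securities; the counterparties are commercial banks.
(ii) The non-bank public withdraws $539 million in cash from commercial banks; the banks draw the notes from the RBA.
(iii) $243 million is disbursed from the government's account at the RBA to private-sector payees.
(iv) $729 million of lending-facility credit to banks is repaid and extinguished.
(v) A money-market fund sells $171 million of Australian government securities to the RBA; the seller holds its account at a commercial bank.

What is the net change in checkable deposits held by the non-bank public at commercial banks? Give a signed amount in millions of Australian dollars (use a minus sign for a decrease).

-$125 million

RBA balance sheet:
  Assets:      Securities +$977M, Loans to banks −$729M
  Liabilities: Bank reserves −$48M, Currency in circulation +$539M, Government deposits −$243M
Commercial banking system:
  Assets:      Reserves at CB −$48M, Securities −$806M
  Liabilities: Checkable deposits −$125M, Borrowings from CB −$729M
So the change in checkable deposits held by the non-bank public at commercial banks is -$125 million.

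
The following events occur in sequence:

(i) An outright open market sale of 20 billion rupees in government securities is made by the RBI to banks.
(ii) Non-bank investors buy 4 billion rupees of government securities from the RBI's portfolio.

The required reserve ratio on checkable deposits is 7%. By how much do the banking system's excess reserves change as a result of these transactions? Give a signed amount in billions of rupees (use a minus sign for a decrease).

-23.72 billion

OMO sale (to banks) 20 billion rupees: reserves −20B, deposits 0.
Asset sale (to non-banks) 4 billion rupees: reserves −4B, deposits −4B.
Totals: Δreserves = −24B, Δdeposits = −4B.
Δrequired reserves = 7% × −4B = −0.28B.
Δexcess reserves = Δreserves − Δrequired = −24B − (−0.28B) = -23.72 billion.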